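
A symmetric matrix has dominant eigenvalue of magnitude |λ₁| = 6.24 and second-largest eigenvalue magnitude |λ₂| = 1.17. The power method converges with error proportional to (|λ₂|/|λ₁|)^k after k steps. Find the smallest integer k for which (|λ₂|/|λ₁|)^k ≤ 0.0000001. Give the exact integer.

|λ₂/λ₁| = 1.17/6.24 = 0.18750
Need k ≥ ln(0.0000001) / ln(0.18750) = -16.1181 / -1.6740 ≈ 9.629
Smallest integer k satisfying the bound: 10

10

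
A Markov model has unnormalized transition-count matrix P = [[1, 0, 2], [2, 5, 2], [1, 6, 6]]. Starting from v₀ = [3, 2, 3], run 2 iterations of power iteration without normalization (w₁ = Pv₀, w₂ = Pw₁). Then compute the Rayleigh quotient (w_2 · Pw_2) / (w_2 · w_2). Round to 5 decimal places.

w1 = Pv₀ = (1·3 + 0·2 + 2·3; 2·3 + 5·2 + 2·3; 1·3 + 6·2 + 6·3) = (9, 22, 33)
w2 = Pw1 = (1·9 + 0·22 + 2·33; 2·9 + 5·22 + 2·33; 1·9 + 6·22 + 6·33) = (75, 194, 339)
Pw2 = (753, 1798, 3273)
w2·Pw2 = 75·753 + 194·1798 + 339·3273 = 1514834; w2·w2 = 75·75 + 194·194 + 339·339 = 158182
λ ≈ 1514834/158182 = 9.57653

λ ≈ 9.57653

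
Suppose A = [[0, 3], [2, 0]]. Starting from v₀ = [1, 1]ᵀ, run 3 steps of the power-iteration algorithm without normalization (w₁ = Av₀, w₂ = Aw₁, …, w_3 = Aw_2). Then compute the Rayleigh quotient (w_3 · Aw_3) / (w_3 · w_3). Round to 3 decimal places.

w1 = Av₀ = (0·1 + 3·1; 2·1 + 0·1) = (3, 2)
w2 = Aw1 = (0·3 + 3·2; 2·3 + 0·2) = (6, 6)
w3 = Aw2 = (18, 12)
Aw3 = (36, 36)
w3·Aw3 = 18·36 + 12·36 = 1080; w3·w3 = 18·18 + 12·12 = 468
λ ≈ 1080/468 = 2.308

λ ≈ 2.308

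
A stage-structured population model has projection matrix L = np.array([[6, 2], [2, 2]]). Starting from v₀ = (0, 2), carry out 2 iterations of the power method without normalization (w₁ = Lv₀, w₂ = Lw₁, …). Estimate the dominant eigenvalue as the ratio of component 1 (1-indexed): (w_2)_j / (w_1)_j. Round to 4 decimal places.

λ ≈ 8.0000

w1 = Lv₀ = (4, 4)
w2 = Lw1 = (32, 16)
Ratio at component: 32 / 4 = 8.0000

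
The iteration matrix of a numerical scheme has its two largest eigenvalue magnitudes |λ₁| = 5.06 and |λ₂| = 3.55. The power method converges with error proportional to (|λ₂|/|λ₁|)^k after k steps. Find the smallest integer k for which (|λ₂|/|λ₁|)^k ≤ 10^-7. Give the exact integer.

46

|λ₂/λ₁| = 3.55/5.06 = 0.70158
Need k ≥ ln(10^-7) / ln(0.70158) = -16.1181 / -0.3544 ≈ 45.478
Smallest integer k satisfying the bound: 46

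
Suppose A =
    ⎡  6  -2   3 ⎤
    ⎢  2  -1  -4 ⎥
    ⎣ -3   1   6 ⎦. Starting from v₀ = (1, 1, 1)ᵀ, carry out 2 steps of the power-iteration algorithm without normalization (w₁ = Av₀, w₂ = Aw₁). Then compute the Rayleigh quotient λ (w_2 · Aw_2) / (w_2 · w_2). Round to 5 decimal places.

w1 = Av₀ = (6·1 + (-2)·1 + 3·1; 2·1 + (-1)·1 + (-4)·1; (-3)·1 + 1·1 + 6·1) = (7, -3, 4)
w2 = Aw1 = (6·7 + (-2)·(-3) + 3·4; 2·7 + (-1)·(-3) + (-4)·4; (-3)·7 + 1·(-3) + 6·4) = (60, 1, 0)
Aw2 = (358, 119, -179)
w2·Aw2 = 60·358 + 1·119 + 0·(-179) = 21599; w2·w2 = 60·60 + 1·1 + 0·0 = 3601
λ ≈ 21599/3601 = 5.99806

5.99806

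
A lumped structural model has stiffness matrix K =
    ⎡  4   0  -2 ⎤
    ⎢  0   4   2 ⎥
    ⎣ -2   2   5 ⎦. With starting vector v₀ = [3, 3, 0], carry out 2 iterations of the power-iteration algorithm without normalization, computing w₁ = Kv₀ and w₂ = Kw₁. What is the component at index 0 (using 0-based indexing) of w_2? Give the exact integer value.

48

w1 = Kv₀ = (12, 12, 0)
w2 = Kw1 = (48, 48, 0)
The requested component of w2 is 48.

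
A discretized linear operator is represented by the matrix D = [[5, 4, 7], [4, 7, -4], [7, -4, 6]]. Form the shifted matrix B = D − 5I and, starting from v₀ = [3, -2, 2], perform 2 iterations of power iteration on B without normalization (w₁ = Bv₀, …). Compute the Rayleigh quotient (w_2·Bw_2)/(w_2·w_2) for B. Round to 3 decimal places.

μ ≈ 2.113

B = D − 5I has rows (0, 4, 7); (4, 2, -4); (7, -4, 1)
w1 = Bv₀ = (6, 0, 31)
w2 = Bw1 = (217, -100, 73)
Bw2 = (111, 376, 1992)
w2·Bw2 = 131903; w2·w2 = 62418; μ ≈ 131903/62418 = 2.113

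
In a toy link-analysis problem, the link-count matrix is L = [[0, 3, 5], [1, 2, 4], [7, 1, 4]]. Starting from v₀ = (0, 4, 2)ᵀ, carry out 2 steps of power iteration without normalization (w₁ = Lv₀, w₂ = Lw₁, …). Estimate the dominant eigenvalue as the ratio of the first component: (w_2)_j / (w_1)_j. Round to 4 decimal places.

w1 = Lv₀ = (0·0 + 3·4 + 5·2; 1·0 + 2·4 + 4·2; 7·0 + 1·4 + 4·2) = (22, 16, 12)
w2 = Lw1 = (0·22 + 3·16 + 5·12; 1·22 + 2·16 + 4·12; 7·22 + 1·16 + 4·12) = (108, 102, 218)
Ratio at component: 108 / 22 = 4.9091

λ ≈ 4.9091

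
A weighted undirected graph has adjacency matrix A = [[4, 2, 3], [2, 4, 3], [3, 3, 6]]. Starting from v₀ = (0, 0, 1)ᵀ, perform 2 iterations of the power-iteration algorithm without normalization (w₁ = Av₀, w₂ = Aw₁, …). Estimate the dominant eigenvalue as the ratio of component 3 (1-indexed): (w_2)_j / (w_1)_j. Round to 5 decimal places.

9.00000

w1 = Av₀ = (3, 3, 6)
w2 = Aw1 = (36, 36, 54)
Ratio at component: 54 / 6 = 9.00000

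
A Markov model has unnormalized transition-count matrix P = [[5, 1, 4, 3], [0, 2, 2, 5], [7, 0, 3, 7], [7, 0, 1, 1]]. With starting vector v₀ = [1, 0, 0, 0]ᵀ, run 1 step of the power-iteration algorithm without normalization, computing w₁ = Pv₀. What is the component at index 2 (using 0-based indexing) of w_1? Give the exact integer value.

7

w1 = Pv₀ = (5·1 + 1·0 + 4·0 + 3·0; 0·1 + 2·0 + 2·0 + 5·0; 7·1 + 0·0 + 3·0 + 7·0; 7·1 + 0·0 + 1·0 + 1·0) = (5, 0, 7, 7)
The requested component of w1 is 7.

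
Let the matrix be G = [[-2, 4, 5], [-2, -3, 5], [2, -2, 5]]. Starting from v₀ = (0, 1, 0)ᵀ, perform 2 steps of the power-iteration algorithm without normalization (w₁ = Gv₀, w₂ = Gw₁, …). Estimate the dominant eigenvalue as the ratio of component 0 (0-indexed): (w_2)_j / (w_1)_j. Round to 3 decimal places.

w1 = Gv₀ = (4, -3, -2)
w2 = Gw1 = (-30, -9, 4)
Ratio at component: -30 / 4 = -7.500

-7.500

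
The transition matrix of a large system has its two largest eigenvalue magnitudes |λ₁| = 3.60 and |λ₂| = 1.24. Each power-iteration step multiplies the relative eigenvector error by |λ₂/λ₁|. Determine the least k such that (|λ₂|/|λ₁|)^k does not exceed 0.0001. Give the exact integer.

|λ₂/λ₁| = 1.24/3.60 = 0.34444
Need k ≥ ln(0.0001) / ln(0.34444) = -9.2103 / -1.0658 ≈ 8.642
Smallest integer k satisfying the bound: 9

9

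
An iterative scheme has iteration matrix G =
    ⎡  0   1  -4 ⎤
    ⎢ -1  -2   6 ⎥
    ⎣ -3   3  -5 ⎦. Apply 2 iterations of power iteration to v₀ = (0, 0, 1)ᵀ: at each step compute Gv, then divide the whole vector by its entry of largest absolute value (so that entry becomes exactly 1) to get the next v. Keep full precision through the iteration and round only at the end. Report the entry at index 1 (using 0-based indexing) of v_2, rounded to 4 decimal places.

-0.6909

Gv0 = (-4.00000, 6.00000, -5.00000); divide by 6.00000 → v1 = (-0.66667, 1.00000, -0.83333)
Gv1 = (4.33333, -6.33333, 9.16667); divide by 9.16667 → v2 = (0.47273, -0.69091, 1.00000)
Requested entry of v2: -38/55 = -0.6909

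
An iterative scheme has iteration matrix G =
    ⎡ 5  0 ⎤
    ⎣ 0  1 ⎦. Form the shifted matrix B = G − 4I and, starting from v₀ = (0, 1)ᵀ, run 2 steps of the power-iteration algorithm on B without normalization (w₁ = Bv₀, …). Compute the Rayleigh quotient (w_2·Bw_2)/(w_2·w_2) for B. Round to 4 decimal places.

-3.0000

B = G − 4I has rows (1, 0); (0, -3)
w1 = Bv₀ = (0, -3)
w2 = Bw1 = (0, 9)
Bw2 = (0, -27)
w2·Bw2 = -243; w2·w2 = 81; μ ≈ -243/81 = -3.0000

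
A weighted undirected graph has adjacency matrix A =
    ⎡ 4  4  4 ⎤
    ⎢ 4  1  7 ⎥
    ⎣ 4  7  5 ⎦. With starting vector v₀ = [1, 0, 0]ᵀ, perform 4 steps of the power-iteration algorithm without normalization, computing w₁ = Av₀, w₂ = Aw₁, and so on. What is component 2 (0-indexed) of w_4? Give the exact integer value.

11616

w1 = Av₀ = (4·1 + 4·0 + 4·0; 4·1 + 1·0 + 7·0; 4·1 + 7·0 + 5·0) = (4, 4, 4)
w2 = Aw1 = (4·4 + 4·4 + 4·4; 4·4 + 1·4 + 7·4; 4·4 + 7·4 + 5·4) = (48, 48, 64)
w3 = Aw2 = (640, 688, 848)
w4 = Aw3 = (8704, 9184, 11616)
The requested component of w4 is 11616.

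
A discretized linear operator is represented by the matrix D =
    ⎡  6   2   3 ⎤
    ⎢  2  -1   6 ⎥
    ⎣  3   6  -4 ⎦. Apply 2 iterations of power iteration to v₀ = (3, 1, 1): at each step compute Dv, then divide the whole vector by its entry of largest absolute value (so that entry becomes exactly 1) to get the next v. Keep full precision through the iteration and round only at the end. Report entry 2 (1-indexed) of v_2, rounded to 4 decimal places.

Dv0 = (23.00000, 11.00000, 11.00000); divide by 23.00000 → v1 = (1.00000, 0.47826, 0.47826)
Dv1 = (8.39130, 4.39130, 3.95652); divide by 8.39130 → v2 = (1.00000, 0.52332, 0.47150)
Requested entry of v2: 101/193 = 0.5233

0.5233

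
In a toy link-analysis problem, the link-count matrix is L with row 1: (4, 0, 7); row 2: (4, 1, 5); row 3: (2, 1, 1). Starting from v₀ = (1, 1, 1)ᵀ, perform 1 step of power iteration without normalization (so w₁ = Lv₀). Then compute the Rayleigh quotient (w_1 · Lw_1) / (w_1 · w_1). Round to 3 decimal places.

7.072

w1 = Lv₀ = (4·1 + 0·1 + 7·1; 4·1 + 1·1 + 5·1; 2·1 + 1·1 + 1·1) = (11, 10, 4)
Lw1 = (72, 74, 36)
w1·Lw1 = 11·72 + 10·74 + 4·36 = 1676; w1·w1 = 11·11 + 10·10 + 4·4 = 237
λ ≈ 1676/237 = 7.072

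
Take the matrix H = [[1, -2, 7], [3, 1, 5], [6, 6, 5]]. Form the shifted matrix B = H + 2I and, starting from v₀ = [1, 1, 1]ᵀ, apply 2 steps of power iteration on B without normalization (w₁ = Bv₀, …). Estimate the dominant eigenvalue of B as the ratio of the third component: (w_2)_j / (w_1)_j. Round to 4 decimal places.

B = H + 2I has rows (3, -2, 7); (3, 3, 5); (6, 6, 7)
w1 = Bv₀ = (8, 11, 19)
w2 = Bw1 = (135, 152, 247)
Ratio: 247/19 = 13.0000

μ ≈ 13.0000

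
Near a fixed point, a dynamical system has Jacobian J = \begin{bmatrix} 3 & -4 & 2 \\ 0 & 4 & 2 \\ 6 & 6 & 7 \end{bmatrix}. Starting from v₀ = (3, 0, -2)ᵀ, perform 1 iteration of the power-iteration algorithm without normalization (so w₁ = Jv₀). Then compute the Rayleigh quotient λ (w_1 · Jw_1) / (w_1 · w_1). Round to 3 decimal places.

6.368

w1 = Jv₀ = (5, -4, 4)
Jw1 = (39, -8, 34)
w1·Jw1 = 5·39 + (-4)·(-8) + 4·34 = 363; w1·w1 = 5·5 + (-4)·(-4) + 4·4 = 57
λ ≈ 363/57 = 6.368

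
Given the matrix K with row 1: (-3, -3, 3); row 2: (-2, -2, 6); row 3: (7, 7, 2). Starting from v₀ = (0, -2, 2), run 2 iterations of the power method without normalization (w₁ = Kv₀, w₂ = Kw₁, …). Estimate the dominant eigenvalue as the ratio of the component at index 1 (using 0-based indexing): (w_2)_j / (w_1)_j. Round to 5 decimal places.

-7.25000

w1 = Kv₀ = ((-3)·0 + (-3)·(-2) + 3·2; (-2)·0 + (-2)·(-2) + 6·2; 7·0 + 7·(-2) + 2·2) = (12, 16, -10)
w2 = Kw1 = ((-3)·12 + (-3)·16 + 3·(-10); (-2)·12 + (-2)·16 + 6·(-10); 7·12 + 7·16 + 2·(-10)) = (-114, -116, 176)
Ratio at component: -116 / 16 = -7.25000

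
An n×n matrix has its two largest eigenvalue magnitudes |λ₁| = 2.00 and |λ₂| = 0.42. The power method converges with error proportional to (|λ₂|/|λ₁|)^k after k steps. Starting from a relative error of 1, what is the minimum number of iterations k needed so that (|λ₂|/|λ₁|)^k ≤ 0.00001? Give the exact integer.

|λ₂/λ₁| = 0.42/2.00 = 0.21000
Need k ≥ ln(0.00001) / ln(0.21000) = -11.5129 / -1.5606 ≈ 7.377
Smallest integer k satisfying the bound: 8

8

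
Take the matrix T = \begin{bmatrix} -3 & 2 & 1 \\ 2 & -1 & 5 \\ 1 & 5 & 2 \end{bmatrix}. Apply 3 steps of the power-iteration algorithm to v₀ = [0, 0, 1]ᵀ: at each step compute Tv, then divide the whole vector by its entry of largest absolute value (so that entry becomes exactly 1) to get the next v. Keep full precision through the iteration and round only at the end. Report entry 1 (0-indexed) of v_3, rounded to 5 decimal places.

Tv0 = (1.000000, 5.000000, 2.000000); divide by 5.000000 → v1 = (0.200000, 1.000000, 0.400000)
Tv1 = (1.800000, 1.400000, 6.000000); divide by 6.000000 → v2 = (0.300000, 0.233333, 1.000000)
Tv2 = (0.566667, 5.366667, 3.466667); divide by 5.366667 → v3 = (0.105590, 1.000000, 0.645963)
Requested entry of v3: 161/161 = 1.00000

1.00000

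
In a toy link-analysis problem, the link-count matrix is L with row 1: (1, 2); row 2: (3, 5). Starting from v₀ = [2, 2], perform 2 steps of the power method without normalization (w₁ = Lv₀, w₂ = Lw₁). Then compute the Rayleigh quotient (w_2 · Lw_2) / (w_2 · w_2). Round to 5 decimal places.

λ ≈ 6.16256

w1 = Lv₀ = (1·2 + 2·2; 3·2 + 5·2) = (6, 16)
w2 = Lw1 = (1·6 + 2·16; 3·6 + 5·16) = (38, 98)
Lw2 = (234, 604)
w2·Lw2 = 38·234 + 98·604 = 68084; w2·w2 = 38·38 + 98·98 = 11048
λ ≈ 68084/11048 = 6.16256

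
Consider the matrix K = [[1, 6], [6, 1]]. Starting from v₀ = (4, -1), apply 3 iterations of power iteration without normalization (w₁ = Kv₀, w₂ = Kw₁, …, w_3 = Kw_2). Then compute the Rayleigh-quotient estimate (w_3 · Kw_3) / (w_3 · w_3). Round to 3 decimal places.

3.766

w1 = Kv₀ = (-2, 23)
w2 = Kw1 = (136, 11)
w3 = Kw2 = (202, 827)
Kw3 = (5164, 2039)
w3·Kw3 = 202·5164 + 827·2039 = 2729381; w3·w3 = 202·202 + 827·827 = 724733
λ ≈ 2729381/724733 = 3.766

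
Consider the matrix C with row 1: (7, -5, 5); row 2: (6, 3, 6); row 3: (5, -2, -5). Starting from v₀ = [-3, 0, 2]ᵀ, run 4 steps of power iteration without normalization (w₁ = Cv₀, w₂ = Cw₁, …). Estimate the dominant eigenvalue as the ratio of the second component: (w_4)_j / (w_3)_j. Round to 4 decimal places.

w1 = Cv₀ = (-11, -6, -25)
w2 = Cw1 = (-172, -234, 82)
w3 = Cw2 = (376, -1242, -802)
w4 = Cw3 = (4832, -6282, 8374)
Ratio at component: -6282 / -1242 = 5.0580

5.0580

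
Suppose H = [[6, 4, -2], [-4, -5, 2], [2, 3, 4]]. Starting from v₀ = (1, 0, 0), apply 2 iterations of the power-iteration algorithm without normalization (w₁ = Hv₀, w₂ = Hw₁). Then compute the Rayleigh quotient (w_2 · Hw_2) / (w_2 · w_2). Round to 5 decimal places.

w1 = Hv₀ = (6·1 + 4·0 + (-2)·0; (-4)·1 + (-5)·0 + 2·0; 2·1 + 3·0 + 4·0) = (6, -4, 2)
w2 = Hw1 = (6·6 + 4·(-4) + (-2)·2; (-4)·6 + (-5)·(-4) + 2·2; 2·6 + 3·(-4) + 4·2) = (16, 0, 8)
Hw2 = (80, -48, 64)
w2·Hw2 = 16·80 + 0·(-48) + 8·64 = 1792; w2·w2 = 16·16 + 0·0 + 8·8 = 320
λ ≈ 1792/320 = 5.60000

5.60000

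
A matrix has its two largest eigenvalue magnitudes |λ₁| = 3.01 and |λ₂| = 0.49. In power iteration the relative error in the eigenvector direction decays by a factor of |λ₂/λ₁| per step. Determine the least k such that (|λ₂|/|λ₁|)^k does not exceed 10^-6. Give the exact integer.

8

|λ₂/λ₁| = 0.49/3.01 = 0.16279
Need k ≥ ln(10^-6) / ln(0.16279) = -13.8155 / -1.8153 ≈ 7.611
Smallest integer k satisfying the bound: 8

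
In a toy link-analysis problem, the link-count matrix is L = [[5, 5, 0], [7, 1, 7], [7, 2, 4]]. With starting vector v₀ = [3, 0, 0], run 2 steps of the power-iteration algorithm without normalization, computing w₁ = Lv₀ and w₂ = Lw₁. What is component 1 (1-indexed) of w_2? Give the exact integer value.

w1 = Lv₀ = (15, 21, 21)
w2 = Lw1 = (180, 273, 231)
The requested component of w2 is 180.

180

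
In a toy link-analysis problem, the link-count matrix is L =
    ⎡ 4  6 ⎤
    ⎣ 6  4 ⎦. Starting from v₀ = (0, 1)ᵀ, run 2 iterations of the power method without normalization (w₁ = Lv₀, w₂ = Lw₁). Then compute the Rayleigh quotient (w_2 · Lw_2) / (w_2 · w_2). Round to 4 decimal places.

w1 = Lv₀ = (6, 4)
w2 = Lw1 = (48, 52)
Lw2 = (504, 496)
w2·Lw2 = 48·504 + 52·496 = 49984; w2·w2 = 48·48 + 52·52 = 5008
λ ≈ 49984/5008 = 9.9808

9.9808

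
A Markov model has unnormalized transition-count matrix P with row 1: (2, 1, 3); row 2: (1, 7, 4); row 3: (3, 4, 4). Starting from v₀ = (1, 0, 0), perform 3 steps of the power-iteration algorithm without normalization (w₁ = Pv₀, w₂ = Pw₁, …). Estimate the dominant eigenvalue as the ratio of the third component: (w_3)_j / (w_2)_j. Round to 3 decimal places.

9.727

w1 = Pv₀ = (2·1 + 1·0 + 3·0; 1·1 + 7·0 + 4·0; 3·1 + 4·0 + 4·0) = (2, 1, 3)
w2 = Pw1 = (2·2 + 1·1 + 3·3; 1·2 + 7·1 + 4·3; 3·2 + 4·1 + 4·3) = (14, 21, 22)
w3 = Pw2 = (115, 249, 214)
Ratio at component: 214 / 22 = 9.727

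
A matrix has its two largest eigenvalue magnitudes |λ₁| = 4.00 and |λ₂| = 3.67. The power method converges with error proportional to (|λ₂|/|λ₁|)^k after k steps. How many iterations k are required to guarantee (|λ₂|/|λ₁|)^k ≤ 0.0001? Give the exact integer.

107

|λ₂/λ₁| = 3.67/4.00 = 0.91750
Need k ≥ ln(0.0001) / ln(0.91750) = -9.2103 / -0.0861 ≈ 106.969
Smallest integer k satisfying the bound: 107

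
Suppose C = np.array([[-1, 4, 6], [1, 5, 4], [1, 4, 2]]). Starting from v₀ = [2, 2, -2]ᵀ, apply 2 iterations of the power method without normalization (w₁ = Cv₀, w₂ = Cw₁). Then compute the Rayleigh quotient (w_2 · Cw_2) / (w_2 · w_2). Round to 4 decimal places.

5.9456

w1 = Cv₀ = ((-1)·2 + 4·2 + 6·(-2); 1·2 + 5·2 + 4·(-2); 1·2 + 4·2 + 2·(-2)) = (-6, 4, 6)
w2 = Cw1 = ((-1)·(-6) + 4·4 + 6·6; 1·(-6) + 5·4 + 4·6; 1·(-6) + 4·4 + 2·6) = (58, 38, 22)
Cw2 = (226, 336, 254)
w2·Cw2 = 58·226 + 38·336 + 22·254 = 31464; w2·w2 = 58·58 + 38·38 + 22·22 = 5292
λ ≈ 31464/5292 = 5.9456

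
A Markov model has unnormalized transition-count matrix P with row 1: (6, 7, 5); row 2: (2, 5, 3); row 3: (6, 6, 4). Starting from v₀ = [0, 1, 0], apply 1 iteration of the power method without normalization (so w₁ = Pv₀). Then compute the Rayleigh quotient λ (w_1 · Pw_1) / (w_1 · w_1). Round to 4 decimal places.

14.6364

w1 = Pv₀ = (7, 5, 6)
Pw1 = (107, 57, 96)
w1·Pw1 = 7·107 + 5·57 + 6·96 = 1610; w1·w1 = 7·7 + 5·5 + 6·6 = 110
λ ≈ 1610/110 = 14.6364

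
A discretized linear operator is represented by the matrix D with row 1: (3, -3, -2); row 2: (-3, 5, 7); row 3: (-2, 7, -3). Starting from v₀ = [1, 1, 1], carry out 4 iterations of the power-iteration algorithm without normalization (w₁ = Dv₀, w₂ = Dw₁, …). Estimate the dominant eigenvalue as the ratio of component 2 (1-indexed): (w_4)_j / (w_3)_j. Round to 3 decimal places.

λ ≈ 9.294

w1 = Dv₀ = (3·1 + (-3)·1 + (-2)·1; (-3)·1 + 5·1 + 7·1; (-2)·1 + 7·1 + (-3)·1) = (-2, 9, 2)
w2 = Dw1 = (3·(-2) + (-3)·9 + (-2)·2; (-3)·(-2) + 5·9 + 7·2; (-2)·(-2) + 7·9 + (-3)·2) = (-37, 65, 61)
w3 = Dw2 = (-428, 863, 346)
w4 = Dw3 = (-4565, 8021, 5859)
Ratio at component: 8021 / 863 = 9.294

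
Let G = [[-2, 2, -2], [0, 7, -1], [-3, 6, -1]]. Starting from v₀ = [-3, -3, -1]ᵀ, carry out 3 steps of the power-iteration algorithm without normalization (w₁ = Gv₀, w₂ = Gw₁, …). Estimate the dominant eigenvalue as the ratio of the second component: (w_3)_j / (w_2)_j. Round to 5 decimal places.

w1 = Gv₀ = (2, -20, -8)
w2 = Gw1 = (-28, -132, -118)
w3 = Gw2 = (28, -806, -590)
Ratio at component: -806 / -132 = 6.10606

λ ≈ 6.10606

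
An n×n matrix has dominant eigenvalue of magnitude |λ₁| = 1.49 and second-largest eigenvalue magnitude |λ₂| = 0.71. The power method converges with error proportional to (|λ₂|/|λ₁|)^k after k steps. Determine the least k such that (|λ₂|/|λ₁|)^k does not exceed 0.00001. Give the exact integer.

16

|λ₂/λ₁| = 0.71/1.49 = 0.47651
Need k ≥ ln(0.00001) / ln(0.47651) = -11.5129 / -0.7413 ≈ 15.531
Smallest integer k satisfying the bound: 16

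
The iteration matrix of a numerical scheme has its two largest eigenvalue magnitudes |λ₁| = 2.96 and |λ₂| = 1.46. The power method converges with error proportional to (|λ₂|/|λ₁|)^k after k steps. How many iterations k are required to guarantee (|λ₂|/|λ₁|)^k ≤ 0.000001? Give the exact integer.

|λ₂/λ₁| = 1.46/2.96 = 0.49324
Need k ≥ ln(0.000001) / ln(0.49324) = -13.8155 / -0.7068 ≈ 19.548
Smallest integer k satisfying the bound: 20

20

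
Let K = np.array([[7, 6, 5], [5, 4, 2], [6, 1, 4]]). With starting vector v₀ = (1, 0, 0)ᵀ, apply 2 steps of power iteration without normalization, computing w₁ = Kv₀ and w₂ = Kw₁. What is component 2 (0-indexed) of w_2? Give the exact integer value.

w1 = Kv₀ = (7·1 + 6·0 + 5·0; 5·1 + 4·0 + 2·0; 6·1 + 1·0 + 4·0) = (7, 5, 6)
w2 = Kw1 = (7·7 + 6·5 + 5·6; 5·7 + 4·5 + 2·6; 6·7 + 1·5 + 4·6) = (109, 67, 71)
The requested component of w2 is 71.

71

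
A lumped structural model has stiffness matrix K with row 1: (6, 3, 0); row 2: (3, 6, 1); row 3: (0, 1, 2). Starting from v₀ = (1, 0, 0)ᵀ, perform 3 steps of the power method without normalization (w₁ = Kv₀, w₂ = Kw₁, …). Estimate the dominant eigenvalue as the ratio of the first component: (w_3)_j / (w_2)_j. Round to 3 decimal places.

8.400

w1 = Kv₀ = (6·1 + 3·0 + 0·0; 3·1 + 6·0 + 1·0; 0·1 + 1·0 + 2·0) = (6, 3, 0)
w2 = Kw1 = (6·6 + 3·3 + 0·0; 3·6 + 6·3 + 1·0; 0·6 + 1·3 + 2·0) = (45, 36, 3)
w3 = Kw2 = (378, 354, 42)
Ratio at component: 378 / 45 = 8.400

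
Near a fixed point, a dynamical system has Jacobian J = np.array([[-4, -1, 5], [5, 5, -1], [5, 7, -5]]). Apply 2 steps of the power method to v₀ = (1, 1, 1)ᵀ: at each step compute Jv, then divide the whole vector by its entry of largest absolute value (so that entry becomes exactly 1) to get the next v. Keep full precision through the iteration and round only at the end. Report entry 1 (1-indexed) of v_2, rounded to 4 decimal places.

Jv0 = (0.00000, 9.00000, 7.00000); divide by 9.00000 → v1 = (0.00000, 1.00000, 0.77778)
Jv1 = (2.88889, 4.22222, 3.11111); divide by 4.22222 → v2 = (0.68421, 1.00000, 0.73684)
Requested entry of v2: 26/38 = 0.6842

0.6842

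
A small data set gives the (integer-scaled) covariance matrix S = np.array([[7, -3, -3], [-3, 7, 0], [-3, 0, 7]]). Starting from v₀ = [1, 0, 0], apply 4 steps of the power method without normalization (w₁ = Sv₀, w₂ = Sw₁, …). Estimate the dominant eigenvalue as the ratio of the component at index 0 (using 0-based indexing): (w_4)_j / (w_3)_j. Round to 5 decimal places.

w1 = Sv₀ = (7·1 + (-3)·0 + (-3)·0; (-3)·1 + 7·0 + 0·0; (-3)·1 + 0·0 + 7·0) = (7, -3, -3)
w2 = Sw1 = (7·7 + (-3)·(-3) + (-3)·(-3); (-3)·7 + 7·(-3) + 0·(-3); (-3)·7 + 0·(-3) + 7·(-3)) = (67, -42, -42)
w3 = Sw2 = (721, -495, -495)
w4 = Sw3 = (8017, -5628, -5628)
Ratio at component: 8017 / 721 = 11.11928

λ ≈ 11.11928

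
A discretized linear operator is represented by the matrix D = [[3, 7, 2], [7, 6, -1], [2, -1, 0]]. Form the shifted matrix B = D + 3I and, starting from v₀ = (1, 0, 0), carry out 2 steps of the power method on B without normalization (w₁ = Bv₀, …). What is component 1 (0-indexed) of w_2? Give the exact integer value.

103

B = D + 3I has rows (6, 7, 2); (7, 9, -1); (2, -1, 3)
w1 = Bv₀ = (6, 7, 2)
w2 = Bw1 = (89, 103, 11)
Requested component of w2: 103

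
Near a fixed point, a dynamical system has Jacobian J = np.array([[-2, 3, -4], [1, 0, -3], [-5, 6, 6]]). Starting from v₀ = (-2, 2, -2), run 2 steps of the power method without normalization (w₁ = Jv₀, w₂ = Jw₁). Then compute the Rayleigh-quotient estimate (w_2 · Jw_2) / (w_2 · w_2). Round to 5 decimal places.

w1 = Jv₀ = (18, 4, 10)
w2 = Jw1 = (-64, -12, -6)
Jw2 = (116, -46, 212)
w2·Jw2 = (-64)·116 + (-12)·(-46) + (-6)·212 = -8144; w2·w2 = (-64)·(-64) + (-12)·(-12) + (-6)·(-6) = 4276
λ ≈ -8144/4276 = -1.90458

λ ≈ -1.90458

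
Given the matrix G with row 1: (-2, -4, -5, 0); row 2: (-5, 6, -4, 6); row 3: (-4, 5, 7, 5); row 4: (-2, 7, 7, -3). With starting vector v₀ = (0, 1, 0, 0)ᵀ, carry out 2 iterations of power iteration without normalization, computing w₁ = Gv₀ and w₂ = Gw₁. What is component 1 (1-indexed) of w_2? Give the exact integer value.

w1 = Gv₀ = ((-2)·0 + (-4)·1 + (-5)·0 + 0·0; (-5)·0 + 6·1 + (-4)·0 + 6·0; (-4)·0 + 5·1 + 7·0 + 5·0; (-2)·0 + 7·1 + 7·0 + (-3)·0) = (-4, 6, 5, 7)
w2 = Gw1 = ((-2)·(-4) + (-4)·6 + (-5)·5 + 0·7; (-5)·(-4) + 6·6 + (-4)·5 + 6·7; (-4)·(-4) + 5·6 + 7·5 + 5·7; (-2)·(-4) + 7·6 + 7·5 + (-3)·7) = (-41, 78, 116, 64)
The requested component of w2 is -41.

-41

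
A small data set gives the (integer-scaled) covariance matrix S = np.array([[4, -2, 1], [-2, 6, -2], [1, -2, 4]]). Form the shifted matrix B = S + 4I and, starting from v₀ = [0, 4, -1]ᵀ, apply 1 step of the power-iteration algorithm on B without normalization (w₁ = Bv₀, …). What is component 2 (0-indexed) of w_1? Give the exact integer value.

B = S + 4I has rows (8, -2, 1); (-2, 10, -2); (1, -2, 8)
w1 = Bv₀ = (-9, 42, -16)
Requested component of w1: -16

-16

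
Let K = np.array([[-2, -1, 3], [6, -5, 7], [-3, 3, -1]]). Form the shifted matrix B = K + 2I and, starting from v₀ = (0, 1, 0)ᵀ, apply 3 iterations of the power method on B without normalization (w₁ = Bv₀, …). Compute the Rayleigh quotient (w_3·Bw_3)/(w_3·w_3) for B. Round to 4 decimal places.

B = K + 2I has rows (0, -1, 3); (6, -3, 7); (-3, 3, 1)
w1 = Bv₀ = (0·0 + (-1)·1 + 3·0; 6·0 + (-3)·1 + 7·0; (-3)·0 + 3·1 + 1·0) = (-1, -3, 3)
w2 = Bw1 = (0·(-1) + (-1)·(-3) + 3·3; 6·(-1) + (-3)·(-3) + 7·3; (-3)·(-1) + 3·(-3) + 1·3) = (12, 24, -3)
w3 = Bw2 = (-33, -21, 33)
Bw3 = (120, 96, 69)
w3·Bw3 = -3699; w3·w3 = 2619; μ ≈ -3699/2619 = -1.4124

μ ≈ -1.4124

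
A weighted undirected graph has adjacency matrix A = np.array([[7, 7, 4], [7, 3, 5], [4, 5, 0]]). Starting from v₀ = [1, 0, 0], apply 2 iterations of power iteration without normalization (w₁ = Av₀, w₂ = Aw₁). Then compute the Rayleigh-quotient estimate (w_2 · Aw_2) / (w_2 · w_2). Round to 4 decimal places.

λ ≈ 14.8840

w1 = Av₀ = (7, 7, 4)
w2 = Aw1 = (114, 90, 63)
Aw2 = (1680, 1383, 906)
w2·Aw2 = 114·1680 + 90·1383 + 63·906 = 373068; w2·w2 = 114·114 + 90·90 + 63·63 = 25065
λ ≈ 373068/25065 = 14.8840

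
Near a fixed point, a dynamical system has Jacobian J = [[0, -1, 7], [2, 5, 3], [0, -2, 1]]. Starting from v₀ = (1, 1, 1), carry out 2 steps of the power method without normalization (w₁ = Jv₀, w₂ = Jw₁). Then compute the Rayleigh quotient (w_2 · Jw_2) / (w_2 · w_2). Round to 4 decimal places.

w1 = Jv₀ = (0·1 + (-1)·1 + 7·1; 2·1 + 5·1 + 3·1; 0·1 + (-2)·1 + 1·1) = (6, 10, -1)
w2 = Jw1 = (0·6 + (-1)·10 + 7·(-1); 2·6 + 5·10 + 3·(-1); 0·6 + (-2)·10 + 1·(-1)) = (-17, 59, -21)
Jw2 = (-206, 198, -139)
w2·Jw2 = (-17)·(-206) + 59·198 + (-21)·(-139) = 18103; w2·w2 = (-17)·(-17) + 59·59 + (-21)·(-21) = 4211
λ ≈ 18103/4211 = 4.2990

λ ≈ 4.2990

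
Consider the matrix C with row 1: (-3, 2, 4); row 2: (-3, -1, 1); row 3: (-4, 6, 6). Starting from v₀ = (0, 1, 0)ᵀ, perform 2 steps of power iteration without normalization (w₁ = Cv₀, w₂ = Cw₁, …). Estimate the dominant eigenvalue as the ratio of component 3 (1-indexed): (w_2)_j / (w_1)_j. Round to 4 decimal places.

3.6667

w1 = Cv₀ = (2, -1, 6)
w2 = Cw1 = (16, 1, 22)
Ratio at component: 22 / 6 = 3.6667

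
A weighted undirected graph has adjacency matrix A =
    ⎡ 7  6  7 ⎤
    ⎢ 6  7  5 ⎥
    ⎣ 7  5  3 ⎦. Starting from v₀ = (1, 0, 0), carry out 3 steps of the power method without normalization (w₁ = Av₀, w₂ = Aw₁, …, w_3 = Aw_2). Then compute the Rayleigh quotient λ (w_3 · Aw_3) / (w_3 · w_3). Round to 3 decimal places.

w1 = Av₀ = (7, 6, 7)
w2 = Aw1 = (134, 119, 100)
w3 = Aw2 = (2352, 2137, 1833)
Aw3 = (42117, 38236, 32648)
w3·Aw3 = 2352·42117 + 2137·38236 + 1833·32648 = 240613300; w3·w3 = 2352·2352 + 2137·2137 + 1833·1833 = 13458562
λ ≈ 240613300/13458562 = 17.878

λ ≈ 17.878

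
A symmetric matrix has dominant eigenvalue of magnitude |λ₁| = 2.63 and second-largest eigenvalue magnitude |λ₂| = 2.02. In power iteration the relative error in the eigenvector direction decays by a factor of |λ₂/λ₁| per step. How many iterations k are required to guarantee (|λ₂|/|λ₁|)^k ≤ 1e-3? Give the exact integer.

27

|λ₂/λ₁| = 2.02/2.63 = 0.76806
Need k ≥ ln(1e-3) / ln(0.76806) = -6.9078 / -0.2639 ≈ 26.177
Smallest integer k satisfying the bound: 27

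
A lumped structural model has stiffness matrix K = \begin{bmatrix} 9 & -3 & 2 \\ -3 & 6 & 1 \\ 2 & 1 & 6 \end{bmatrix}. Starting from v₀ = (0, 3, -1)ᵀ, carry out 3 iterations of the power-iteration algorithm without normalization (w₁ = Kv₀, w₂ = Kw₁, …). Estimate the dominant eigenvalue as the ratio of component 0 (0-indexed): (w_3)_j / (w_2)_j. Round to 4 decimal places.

λ ≈ 11.8333

w1 = Kv₀ = (-11, 17, -3)
w2 = Kw1 = (-156, 132, -23)
w3 = Kw2 = (-1846, 1237, -318)
Ratio at component: -1846 / -156 = 11.8333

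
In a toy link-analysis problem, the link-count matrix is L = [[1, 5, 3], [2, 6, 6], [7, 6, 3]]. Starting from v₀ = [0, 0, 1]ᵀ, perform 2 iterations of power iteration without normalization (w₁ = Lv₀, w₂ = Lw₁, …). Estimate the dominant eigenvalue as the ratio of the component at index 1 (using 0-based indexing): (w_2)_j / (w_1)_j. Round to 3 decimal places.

10.000

w1 = Lv₀ = (1·0 + 5·0 + 3·1; 2·0 + 6·0 + 6·1; 7·0 + 6·0 + 3·1) = (3, 6, 3)
w2 = Lw1 = (1·3 + 5·6 + 3·3; 2·3 + 6·6 + 6·3; 7·3 + 6·6 + 3·3) = (42, 60, 66)
Ratio at component: 60 / 6 = 10.000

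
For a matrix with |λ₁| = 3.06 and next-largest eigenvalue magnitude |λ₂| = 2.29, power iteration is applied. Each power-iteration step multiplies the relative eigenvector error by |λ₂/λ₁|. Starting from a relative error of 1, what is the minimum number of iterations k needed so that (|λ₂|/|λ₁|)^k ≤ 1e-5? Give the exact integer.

40

|λ₂/λ₁| = 2.29/3.06 = 0.74837
Need k ≥ ln(1e-5) / ln(0.74837) = -11.5129 / -0.2899 ≈ 39.718
Smallest integer k satisfying the bound: 40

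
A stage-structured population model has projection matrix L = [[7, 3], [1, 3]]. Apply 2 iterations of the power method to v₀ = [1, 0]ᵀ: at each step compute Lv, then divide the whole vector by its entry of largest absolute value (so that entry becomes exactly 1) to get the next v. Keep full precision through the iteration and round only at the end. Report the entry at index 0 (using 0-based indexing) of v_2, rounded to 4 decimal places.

1.0000

Lv0 = (7.00000, 1.00000); divide by 7.00000 → v1 = (1.00000, 0.14286)
Lv1 = (7.42857, 1.42857); divide by 7.42857 → v2 = (1.00000, 0.19231)
Requested entry of v2: 52/52 = 1.0000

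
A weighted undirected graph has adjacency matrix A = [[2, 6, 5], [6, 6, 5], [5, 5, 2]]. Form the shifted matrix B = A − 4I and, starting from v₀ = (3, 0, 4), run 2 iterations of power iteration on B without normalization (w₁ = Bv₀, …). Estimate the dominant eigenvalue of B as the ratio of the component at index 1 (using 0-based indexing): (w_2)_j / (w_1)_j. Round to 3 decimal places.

5.132

B = A − 4I has rows (-2, 6, 5); (6, 2, 5); (5, 5, -2)
w1 = Bv₀ = ((-2)·3 + 6·0 + 5·4; 6·3 + 2·0 + 5·4; 5·3 + 5·0 + (-2)·4) = (14, 38, 7)
w2 = Bw1 = ((-2)·14 + 6·38 + 5·7; 6·14 + 2·38 + 5·7; 5·14 + 5·38 + (-2)·7) = (235, 195, 246)
Ratio: 195/38 = 5.132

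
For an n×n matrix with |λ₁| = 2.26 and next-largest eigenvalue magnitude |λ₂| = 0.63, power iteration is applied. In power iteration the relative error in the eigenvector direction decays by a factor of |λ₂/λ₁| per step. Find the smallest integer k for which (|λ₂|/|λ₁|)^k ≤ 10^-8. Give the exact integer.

|λ₂/λ₁| = 0.63/2.26 = 0.27876
Need k ≥ ln(10^-8) / ln(0.27876) = -18.4207 / -1.2774 ≈ 14.420
Smallest integer k satisfying the bound: 15

15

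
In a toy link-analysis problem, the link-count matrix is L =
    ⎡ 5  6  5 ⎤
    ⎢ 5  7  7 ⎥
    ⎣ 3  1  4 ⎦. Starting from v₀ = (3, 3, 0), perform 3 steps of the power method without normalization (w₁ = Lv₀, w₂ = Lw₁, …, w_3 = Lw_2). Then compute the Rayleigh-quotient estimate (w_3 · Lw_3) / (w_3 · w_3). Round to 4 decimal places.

13.9364

w1 = Lv₀ = (5·3 + 6·3 + 5·0; 5·3 + 7·3 + 7·0; 3·3 + 1·3 + 4·0) = (33, 36, 12)
w2 = Lw1 = (5·33 + 6·36 + 5·12; 5·33 + 7·36 + 7·12; 3·33 + 1·36 + 4·12) = (441, 501, 183)
w3 = Lw2 = (6126, 6993, 2556)
Lw3 = (85368, 97473, 35595)
w3·Lw3 = 6126·85368 + 6993·97473 + 2556·35595 = 1295573877; w3·w3 = 6126·6126 + 6993·6993 + 2556·2556 = 92963061
λ ≈ 1295573877/92963061 = 13.9364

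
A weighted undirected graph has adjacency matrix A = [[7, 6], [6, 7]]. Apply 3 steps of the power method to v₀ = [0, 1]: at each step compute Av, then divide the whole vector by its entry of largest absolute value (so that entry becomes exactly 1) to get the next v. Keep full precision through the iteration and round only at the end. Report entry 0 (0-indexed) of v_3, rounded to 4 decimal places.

Av0 = (6.00000, 7.00000); divide by 7.00000 → v1 = (0.85714, 1.00000)
Av1 = (12.00000, 12.14286); divide by 12.14286 → v2 = (0.98824, 1.00000)
Av2 = (12.91765, 12.92941); divide by 12.92941 → v3 = (0.99909, 1.00000)
Requested entry of v3: 1098/1099 = 0.9991

0.9991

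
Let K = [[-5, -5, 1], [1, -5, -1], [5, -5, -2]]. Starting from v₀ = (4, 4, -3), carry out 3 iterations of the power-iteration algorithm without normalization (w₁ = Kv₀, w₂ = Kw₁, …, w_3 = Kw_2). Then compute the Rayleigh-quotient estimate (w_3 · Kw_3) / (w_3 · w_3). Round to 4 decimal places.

-6.6782

w1 = Kv₀ = ((-5)·4 + (-5)·4 + 1·(-3); 1·4 + (-5)·4 + (-1)·(-3); 5·4 + (-5)·4 + (-2)·(-3)) = (-43, -13, 6)
w2 = Kw1 = ((-5)·(-43) + (-5)·(-13) + 1·6; 1·(-43) + (-5)·(-13) + (-1)·6; 5·(-43) + (-5)·(-13) + (-2)·6) = (286, 16, -162)
w3 = Kw2 = (-1672, 368, 1674)
Kw3 = (8194, -5186, -13548)
w3·Kw3 = (-1672)·8194 + 368·(-5186) + 1674·(-13548) = -38288168; w3·w3 = (-1672)·(-1672) + 368·368 + 1674·1674 = 5733284
λ ≈ -38288168/5733284 = -6.6782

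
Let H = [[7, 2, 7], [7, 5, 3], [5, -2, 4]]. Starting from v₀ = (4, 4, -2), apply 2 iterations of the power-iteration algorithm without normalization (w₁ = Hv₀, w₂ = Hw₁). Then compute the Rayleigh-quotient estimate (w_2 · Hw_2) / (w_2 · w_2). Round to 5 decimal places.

λ ≈ 10.56227

w1 = Hv₀ = (7·4 + 2·4 + 7·(-2); 7·4 + 5·4 + 3·(-2); 5·4 + (-2)·4 + 4·(-2)) = (22, 42, 4)
w2 = Hw1 = (7·22 + 2·42 + 7·4; 7·22 + 5·42 + 3·4; 5·22 + (-2)·42 + 4·4) = (266, 376, 42)
Hw2 = (2908, 3868, 746)
w2·Hw2 = 266·2908 + 376·3868 + 42·746 = 2259228; w2·w2 = 266·266 + 376·376 + 42·42 = 213896
λ ≈ 2259228/213896 = 10.56227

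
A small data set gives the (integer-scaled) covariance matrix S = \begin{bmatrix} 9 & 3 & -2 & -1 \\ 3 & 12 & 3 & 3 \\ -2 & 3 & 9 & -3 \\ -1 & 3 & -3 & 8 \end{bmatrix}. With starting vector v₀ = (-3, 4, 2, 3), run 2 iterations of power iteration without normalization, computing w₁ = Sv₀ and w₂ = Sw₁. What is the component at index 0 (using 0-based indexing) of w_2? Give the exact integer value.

w1 = Sv₀ = (9·(-3) + 3·4 + (-2)·2 + (-1)·3; 3·(-3) + 12·4 + 3·2 + 3·3; (-2)·(-3) + 3·4 + 9·2 + (-3)·3; (-1)·(-3) + 3·4 + (-3)·2 + 8·3) = (-22, 54, 27, 33)
w2 = Sw1 = (9·(-22) + 3·54 + (-2)·27 + (-1)·33; 3·(-22) + 12·54 + 3·27 + 3·33; (-2)·(-22) + 3·54 + 9·27 + (-3)·33; (-1)·(-22) + 3·54 + (-3)·27 + 8·33) = (-123, 762, 350, 367)
The requested component of w2 is -123.

-123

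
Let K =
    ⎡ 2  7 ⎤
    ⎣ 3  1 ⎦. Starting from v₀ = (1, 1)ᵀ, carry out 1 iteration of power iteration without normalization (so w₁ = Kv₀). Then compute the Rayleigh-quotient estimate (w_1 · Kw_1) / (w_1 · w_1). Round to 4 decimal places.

λ ≈ 5.5464

w1 = Kv₀ = (2·1 + 7·1; 3·1 + 1·1) = (9, 4)
Kw1 = (46, 31)
w1·Kw1 = 9·46 + 4·31 = 538; w1·w1 = 9·9 + 4·4 = 97
λ ≈ 538/97 = 5.5464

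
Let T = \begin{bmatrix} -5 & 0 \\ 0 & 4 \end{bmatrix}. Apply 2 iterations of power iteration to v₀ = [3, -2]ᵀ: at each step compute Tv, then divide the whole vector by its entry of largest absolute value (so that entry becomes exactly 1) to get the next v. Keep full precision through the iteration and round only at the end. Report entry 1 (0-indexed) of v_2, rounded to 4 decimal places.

Tv0 = (-15.00000, -8.00000); divide by -15.00000 → v1 = (1.00000, 0.53333)
Tv1 = (-5.00000, 2.13333); divide by -5.00000 → v2 = (1.00000, -0.42667)
Requested entry of v2: -32/75 = -0.4267

-0.4267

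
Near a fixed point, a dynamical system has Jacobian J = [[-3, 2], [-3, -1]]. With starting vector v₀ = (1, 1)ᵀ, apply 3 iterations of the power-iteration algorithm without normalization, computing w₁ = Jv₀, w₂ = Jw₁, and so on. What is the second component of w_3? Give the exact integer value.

w1 = Jv₀ = ((-3)·1 + 2·1; (-3)·1 + (-1)·1) = (-1, -4)
w2 = Jw1 = ((-3)·(-1) + 2·(-4); (-3)·(-1) + (-1)·(-4)) = (-5, 7)
w3 = Jw2 = (29, 8)
The requested component of w3 is 8.

8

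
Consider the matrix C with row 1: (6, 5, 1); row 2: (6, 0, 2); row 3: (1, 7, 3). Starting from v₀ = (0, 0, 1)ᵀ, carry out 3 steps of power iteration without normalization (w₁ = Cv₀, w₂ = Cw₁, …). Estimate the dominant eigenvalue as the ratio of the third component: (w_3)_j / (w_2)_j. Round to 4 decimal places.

7.2917

w1 = Cv₀ = (6·0 + 5·0 + 1·1; 6·0 + 0·0 + 2·1; 1·0 + 7·0 + 3·1) = (1, 2, 3)
w2 = Cw1 = (6·1 + 5·2 + 1·3; 6·1 + 0·2 + 2·3; 1·1 + 7·2 + 3·3) = (19, 12, 24)
w3 = Cw2 = (198, 162, 175)
Ratio at component: 175 / 24 = 7.2917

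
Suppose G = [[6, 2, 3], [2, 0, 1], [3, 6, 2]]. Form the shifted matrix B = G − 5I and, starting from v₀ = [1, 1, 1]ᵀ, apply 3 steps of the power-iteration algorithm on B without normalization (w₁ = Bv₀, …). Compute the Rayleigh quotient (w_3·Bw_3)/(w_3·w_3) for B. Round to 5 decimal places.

μ ≈ -5.14962

B = G − 5I has rows (1, 2, 3); (2, -5, 1); (3, 6, -3)
w1 = Bv₀ = (1·1 + 2·1 + 3·1; 2·1 + (-5)·1 + 1·1; 3·1 + 6·1 + (-3)·1) = (6, -2, 6)
w2 = Bw1 = (1·6 + 2·(-2) + 3·6; 2·6 + (-5)·(-2) + 1·6; 3·6 + 6·(-2) + (-3)·6) = (20, 28, -12)
w3 = Bw2 = (40, -112, 264)
Bw3 = (608, 904, -1344)
w3·Bw3 = -431744; w3·w3 = 83840; μ ≈ -431744/83840 = -5.14962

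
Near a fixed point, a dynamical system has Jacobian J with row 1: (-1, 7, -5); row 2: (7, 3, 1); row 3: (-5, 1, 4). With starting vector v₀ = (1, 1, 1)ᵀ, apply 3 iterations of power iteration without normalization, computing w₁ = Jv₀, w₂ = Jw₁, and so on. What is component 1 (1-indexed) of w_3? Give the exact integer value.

w1 = Jv₀ = (1, 11, 0)
w2 = Jw1 = (76, 40, 6)
w3 = Jw2 = (174, 658, -316)
The requested component of w3 is 174.

174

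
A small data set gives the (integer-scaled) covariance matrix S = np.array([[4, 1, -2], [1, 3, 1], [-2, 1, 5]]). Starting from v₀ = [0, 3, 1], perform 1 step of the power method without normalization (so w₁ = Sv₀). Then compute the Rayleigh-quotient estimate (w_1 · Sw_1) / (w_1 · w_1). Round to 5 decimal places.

w1 = Sv₀ = (4·0 + 1·3 + (-2)·1; 1·0 + 3·3 + 1·1; (-2)·0 + 1·3 + 5·1) = (1, 10, 8)
Sw1 = (-2, 39, 48)
w1·Sw1 = 1·(-2) + 10·39 + 8·48 = 772; w1·w1 = 1·1 + 10·10 + 8·8 = 165
λ ≈ 772/165 = 4.67879

λ ≈ 4.67879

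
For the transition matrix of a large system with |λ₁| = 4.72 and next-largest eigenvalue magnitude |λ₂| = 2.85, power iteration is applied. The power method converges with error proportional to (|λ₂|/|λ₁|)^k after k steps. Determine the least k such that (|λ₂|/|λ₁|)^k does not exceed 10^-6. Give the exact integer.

28

|λ₂/λ₁| = 2.85/4.72 = 0.60381
Need k ≥ ln(10^-6) / ln(0.60381) = -13.8155 / -0.5045 ≈ 27.385
Smallest integer k satisfying the bound: 28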